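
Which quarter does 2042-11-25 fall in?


Month: November (month 11)
Q1: Jan-Mar, Q2: Apr-Jun, Q3: Jul-Sep, Q4: Oct-Dec

Q4


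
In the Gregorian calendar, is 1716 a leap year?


Gregorian leap year rule: divisible by 4, but not by 100, unless also by 400.
1716 is divisible by 4 but not 100 -> leap year

Yes


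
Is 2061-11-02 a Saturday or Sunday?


Anchor: Jan 1, 2061. With p = 2061 - 1 = 2060: (p + p//4 - p//100 + p//400) mod 7 = (2060 + 515 - 20 + 5) mod 7 = 2560 mod 7 = 5 -> Saturday (Mon=0 ... Sun=6)
Day of year: 306; offset = 305
Weekday index = (5 + 305) mod 7 = 2 -> Wednesday
Weekend days: Saturday, Sunday

No


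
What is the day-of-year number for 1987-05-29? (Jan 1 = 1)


Date: May 29, 1987
Days in months 1 through 4: 120
Plus 29 days in May

Day of year: 149


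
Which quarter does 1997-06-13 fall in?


Month: June (month 6)
Q1: Jan-Mar, Q2: Apr-Jun, Q3: Jul-Sep, Q4: Oct-Dec

Q2


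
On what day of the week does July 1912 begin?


Target: July 1, 1912
Anchor: Jan 1, 1912. With p = 1912 - 1 = 1911: (p + p//4 - p//100 + p//400) mod 7 = (1911 + 477 - 19 + 4) mod 7 = 2373 mod 7 = 0 -> Monday (Mon=0 ... Sun=6)
Days before July (Jan-Jun): 182 days
Weekday index = (0 + 182) mod 7 = 0

Monday


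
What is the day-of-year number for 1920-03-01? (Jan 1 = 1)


Date: March 1, 1920
Days in months 1 through 2: 60
Plus 1 days in March

Day of year: 61


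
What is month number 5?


Month 5 of 12

May


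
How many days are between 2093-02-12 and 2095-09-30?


From 2093-02-12 to 2095-09-30
2093-02-12: days before February = 31; day of year = 31 + 12 = 43
2095-09-30: days before September = 31 + 28 + 31 + 30 + 31 + 30 + 31 + 31 = 243 (2095 is not a leap year); day of year = 243 + 30 = 273
Rest of 2093: 365 - 43 = 322
Full years 2094 (365): 365
Total = 322 + 365 + 273 = 960

960 days


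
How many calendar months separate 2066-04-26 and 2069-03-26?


From April 2066 to March 2069
3 years * 12 = 36 months, minus 1 month = 35

35 months


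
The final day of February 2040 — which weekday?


February 2040 has 29 days
Anchor: Jan 1, 2040. With p = 2040 - 1 = 2039: (p + p//4 - p//100 + p//400) mod 7 = (2039 + 509 - 20 + 5) mod 7 = 2533 mod 7 = 6 -> Sunday (Mon=0 ... Sun=6)
Days before February (Jan): 31; February 1 index = (6 + 31) mod 7 = 2 -> Wednesday
Last day offset: 29 - 1 = 28 days
Weekday index = (2 + 28) mod 7 = 2

Wednesday, February 29


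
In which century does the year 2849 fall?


Century = (year - 1) // 100 + 1
= (2849 - 1) // 100 + 1
= 2848 // 100 + 1
= 28 + 1

29th century


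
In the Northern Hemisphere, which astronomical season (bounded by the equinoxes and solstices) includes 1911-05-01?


Date: May 1
Astronomical Spring (approx.; exact equinox/solstice day varies by year): March 20 to June 20
May 1 falls within the Spring window

Spring


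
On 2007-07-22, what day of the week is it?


Date: July 22, 2007
Anchor: Jan 1, 2007. With p = 2007 - 1 = 2006: (p + p//4 - p//100 + p//400) mod 7 = (2006 + 501 - 20 + 5) mod 7 = 2492 mod 7 = 0 -> Monday (Mon=0 ... Sun=6)
Days before July (Jan-Jun): 181; offset = 181 + 22 - 1 = 202
Weekday index = (0 + 202) mod 7 = 6

Day of the week: Sunday


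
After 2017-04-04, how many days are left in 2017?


Day of year: 94 of 365
Remaining = 365 - 94

271 days


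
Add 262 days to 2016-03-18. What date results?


Start: 2016-03-18, add 262 days
March 2016 has 31 days: 31 - 18 = 13 days to March 31 -> 249 left
April 2016 has 30 days -> 219 left
May 2016 has 31 days -> 188 left
June 2016 has 30 days -> 158 left
July 2016 has 31 days -> 127 left
August 2016 has 31 days -> 96 left
September 2016 has 30 days -> 66 left
October 2016 has 31 days -> 35 left
November 2016 has 30 days -> 5 left
December 2016: 5 <= 31 -> lands on December 5

Result: 2016-12-05


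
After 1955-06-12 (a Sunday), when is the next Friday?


Current: Sunday
Target: Friday
Days ahead: 5

Next Friday: 1955-06-17


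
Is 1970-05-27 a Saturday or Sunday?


Anchor: Jan 1, 1970. With p = 1970 - 1 = 1969: (p + p//4 - p//100 + p//400) mod 7 = (1969 + 492 - 19 + 4) mod 7 = 2446 mod 7 = 3 -> Thursday (Mon=0 ... Sun=6)
Day of year: 147; offset = 146
Weekday index = (3 + 146) mod 7 = 2 -> Wednesday
Weekend days: Saturday, Sunday

No


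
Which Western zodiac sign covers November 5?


Date: November 5
Conventional tropical zodiac dates: Scorpio from October 23 onward; Sagittarius starts November 22
November 5 falls within the Scorpio range

Scorpio


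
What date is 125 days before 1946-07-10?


Start: 1946-07-10, subtract 125 days
Back 10 days from July 10 reaches June 30, 1946 -> 115 left
June 1946 has 30 days -> back to May 31, 1946 -> 85 left
May 1946 has 31 days -> back to April 30, 1946 -> 54 left
April 1946 has 30 days -> back to March 31, 1946 -> 24 left
March 1946: 31 - 24 = 7 -> lands on March 7

Result: 1946-03-07


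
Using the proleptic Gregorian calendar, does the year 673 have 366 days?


Gregorian leap year rule: divisible by 4, but not by 100, unless also by 400.
673 is not divisible by 4 -> not a leap year

No


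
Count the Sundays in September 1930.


September 1930 has 30 days
Anchor: Jan 1, 1930. With p = 1930 - 1 = 1929: (p + p//4 - p//100 + p//400) mod 7 = (1929 + 482 - 19 + 4) mod 7 = 2396 mod 7 = 2 -> Wednesday (Mon=0 ... Sun=6)
Days before September (Jan-Aug): 243; September 1 index = (2 + 243) mod 7 = 0 -> Monday
First Sunday is September 7
Sundays: 7, 14, 21, 28

4 Sundays


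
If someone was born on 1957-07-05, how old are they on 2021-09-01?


Birth: 1957-07-05
Reference: 2021-09-01
Year difference: 2021 - 1957 = 64

64 years old


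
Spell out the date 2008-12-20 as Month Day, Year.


ISO 2008-12-20 parses as year=2008, month=12, day=20
Month 12 -> December

December 20, 2008


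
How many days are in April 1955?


April 1955

30 days


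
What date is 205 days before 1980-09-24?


Start: 1980-09-24, subtract 205 days
Back 24 days from September 24 reaches August 31, 1980 -> 181 left
August 1980 has 31 days -> back to July 31, 1980 -> 150 left
July 1980 has 31 days -> back to June 30, 1980 -> 119 left
June 1980 has 30 days -> back to May 31, 1980 -> 89 left
May 1980 has 31 days -> back to April 30, 1980 -> 58 left
April 1980 has 30 days -> back to March 31, 1980 -> 28 left
March 1980: 31 - 28 = 3 -> lands on March 3

Result: 1980-03-03


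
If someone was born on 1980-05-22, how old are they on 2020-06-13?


Birth: 1980-05-22
Reference: 2020-06-13
Year difference: 2020 - 1980 = 40

40 years old


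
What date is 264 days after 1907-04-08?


Start: 1907-04-08, add 264 days
April 1907 has 30 days: 30 - 8 = 22 days to April 30 -> 242 left
May 1907 has 31 days -> 211 left
June 1907 has 30 days -> 181 left
July 1907 has 31 days -> 150 left
August 1907 has 31 days -> 119 left
September 1907 has 30 days -> 89 left
October 1907 has 31 days -> 58 left
November 1907 has 30 days -> 28 left
December 1907: 28 <= 31 -> lands on December 28

Result: 1907-12-28


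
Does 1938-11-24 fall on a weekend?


Anchor: Jan 1, 1938. With p = 1938 - 1 = 1937: (p + p//4 - p//100 + p//400) mod 7 = (1937 + 484 - 19 + 4) mod 7 = 2406 mod 7 = 5 -> Saturday (Mon=0 ... Sun=6)
Day of year: 328; offset = 327
Weekday index = (5 + 327) mod 7 = 3 -> Thursday
Weekend days: Saturday, Sunday

No


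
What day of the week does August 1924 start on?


Target: August 1, 1924
Anchor: Jan 1, 1924. With p = 1924 - 1 = 1923: (p + p//4 - p//100 + p//400) mod 7 = (1923 + 480 - 19 + 4) mod 7 = 2388 mod 7 = 1 -> Tuesday (Mon=0 ... Sun=6)
Days before August (Jan-Jul): 213 days
Weekday index = (1 + 213) mod 7 = 4

Friday


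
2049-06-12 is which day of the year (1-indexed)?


Date: June 12, 2049
Days in months 1 through 5: 151
Plus 12 days in June

Day of year: 163


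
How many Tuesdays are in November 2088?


November 2088 has 30 days
Anchor: Jan 1, 2088. With p = 2088 - 1 = 2087: (p + p//4 - p//100 + p//400) mod 7 = (2087 + 521 - 20 + 5) mod 7 = 2593 mod 7 = 3 -> Thursday (Mon=0 ... Sun=6)
Days before November (Jan-Oct): 305; November 1 index = (3 + 305) mod 7 = 0 -> Monday
First Tuesday is November 2
Tuesdays: 2, 9, 16, 23, 30

5 Tuesdays


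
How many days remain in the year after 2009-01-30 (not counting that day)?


Day of year: 30 of 365
Remaining = 365 - 30

335 days


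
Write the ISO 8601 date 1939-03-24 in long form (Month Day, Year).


ISO 1939-03-24 parses as year=1939, month=03, day=24
Month 3 -> March

March 24, 1939


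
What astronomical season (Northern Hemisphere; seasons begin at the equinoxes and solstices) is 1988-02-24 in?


Date: February 24
Astronomical Winter (approx.; exact equinox/solstice day varies by year): December 21 to March 19
February 24 falls within the Winter window

Winter


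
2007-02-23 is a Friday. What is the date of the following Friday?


Current: Friday
Target: Friday
Days ahead: 7

Next Friday: 2007-03-02


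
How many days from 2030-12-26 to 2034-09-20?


From 2030-12-26 to 2034-09-20
2030-12-26: days before December = 31 + 28 + 31 + 30 + 31 + 30 + 31 + 31 + 30 + 31 + 30 = 334 (2030 is not a leap year); day of year = 334 + 26 = 360
2034-09-20: days before September = 31 + 28 + 31 + 30 + 31 + 30 + 31 + 31 = 243 (2034 is not a leap year); day of year = 243 + 20 = 263
Rest of 2030: 365 - 360 = 5
Full years 2031 (365), 2032 (366), 2033 (365): 1096
Total = 5 + 1096 + 263 = 1364

1364 days


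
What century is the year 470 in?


Century = (year - 1) // 100 + 1
= (470 - 1) // 100 + 1
= 469 // 100 + 1
= 4 + 1

5th century


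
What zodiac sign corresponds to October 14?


Date: October 14
Conventional tropical zodiac dates: Libra from September 23 onward; Scorpio starts October 23
October 14 falls within the Libra range

Libra


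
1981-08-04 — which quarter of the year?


Month: August (month 8)
Q1: Jan-Mar, Q2: Apr-Jun, Q3: Jul-Sep, Q4: Oct-Dec

Q3


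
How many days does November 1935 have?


November 1935

30 days


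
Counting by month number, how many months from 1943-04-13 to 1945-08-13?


From April 1943 to August 1945
2 years * 12 = 24 months, plus 4 months = 28

28 months


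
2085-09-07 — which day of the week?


Date: September 7, 2085
Anchor: Jan 1, 2085. With p = 2085 - 1 = 2084: (p + p//4 - p//100 + p//400) mod 7 = (2084 + 521 - 20 + 5) mod 7 = 2590 mod 7 = 0 -> Monday (Mon=0 ... Sun=6)
Days before September (Jan-Aug): 243; offset = 243 + 7 - 1 = 249
Weekday index = (0 + 249) mod 7 = 4

Day of the week: Friday


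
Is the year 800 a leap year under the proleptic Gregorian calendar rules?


Gregorian leap year rule: divisible by 4, but not by 100, unless also by 400.
800 is divisible by 400 -> leap year

Yes


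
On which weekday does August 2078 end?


August 2078 has 31 days
Anchor: Jan 1, 2078. With p = 2078 - 1 = 2077: (p + p//4 - p//100 + p//400) mod 7 = (2077 + 519 - 20 + 5) mod 7 = 2581 mod 7 = 5 -> Saturday (Mon=0 ... Sun=6)
Days before August (Jan-Jul): 212; August 1 index = (5 + 212) mod 7 = 0 -> Monday
Last day offset: 31 - 1 = 30 days
Weekday index = (0 + 30) mod 7 = 2

Wednesday, August 31


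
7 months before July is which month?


July is month 7
7 - 7 = 0; wrap: 0 + 12 = 12

December


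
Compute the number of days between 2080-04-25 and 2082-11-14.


From 2080-04-25 to 2082-11-14
2080-04-25: days before April = 31 + 29 + 31 = 91 (2080 is a leap year); day of year = 91 + 25 = 116
2082-11-14: days before November = 31 + 28 + 31 + 30 + 31 + 30 + 31 + 31 + 30 + 31 = 304 (2082 is not a leap year); day of year = 304 + 14 = 318
Rest of 2080: 366 - 116 = 250
Full years 2081 (365): 365
Total = 250 + 365 + 318 = 933

933 days


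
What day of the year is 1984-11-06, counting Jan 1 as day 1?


Date: November 6, 1984
Days in months 1 through 10: 305
Plus 6 days in November

Day of year: 311


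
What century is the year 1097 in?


Century = (year - 1) // 100 + 1
= (1097 - 1) // 100 + 1
= 1096 // 100 + 1
= 10 + 1

11th century


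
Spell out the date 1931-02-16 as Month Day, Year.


ISO 1931-02-16 parses as year=1931, month=02, day=16
Month 2 -> February

February 16, 1931


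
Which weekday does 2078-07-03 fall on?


Date: July 3, 2078
Anchor: Jan 1, 2078. With p = 2078 - 1 = 2077: (p + p//4 - p//100 + p//400) mod 7 = (2077 + 519 - 20 + 5) mod 7 = 2581 mod 7 = 5 -> Saturday (Mon=0 ... Sun=6)
Days before July (Jan-Jun): 181; offset = 181 + 3 - 1 = 183
Weekday index = (5 + 183) mod 7 = 6

Day of the week: Sunday


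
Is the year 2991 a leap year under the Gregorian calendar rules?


Gregorian leap year rule: divisible by 4, but not by 100, unless also by 400.
2991 is not divisible by 4 -> not a leap year

No


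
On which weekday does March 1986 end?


March 1986 has 31 days
Anchor: Jan 1, 1986. With p = 1986 - 1 = 1985: (p + p//4 - p//100 + p//400) mod 7 = (1985 + 496 - 19 + 4) mod 7 = 2466 mod 7 = 2 -> Wednesday (Mon=0 ... Sun=6)
Days before March (Jan-Feb): 59; March 1 index = (2 + 59) mod 7 = 5 -> Saturday
Last day offset: 31 - 1 = 30 days
Weekday index = (5 + 30) mod 7 = 0

Monday, March 31


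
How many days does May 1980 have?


May 1980

31 days


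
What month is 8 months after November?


November is month 11
11 + 8 = 19; wrap: 19 - 12 = 7

July


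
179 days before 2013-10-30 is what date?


Start: 2013-10-30, subtract 179 days
Back 30 days from October 30 reaches September 30, 2013 -> 149 left
September 2013 has 30 days -> back to August 31, 2013 -> 119 left
August 2013 has 31 days -> back to July 31, 2013 -> 88 left
July 2013 has 31 days -> back to June 30, 2013 -> 57 left
June 2013 has 30 days -> back to May 31, 2013 -> 27 left
May 2013: 31 - 27 = 4 -> lands on May 4

Result: 2013-05-04


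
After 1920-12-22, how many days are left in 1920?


Day of year: 357 of 366
Remaining = 366 - 357

9 days


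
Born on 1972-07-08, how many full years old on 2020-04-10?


Birth: 1972-07-08
Reference: 2020-04-10
Year difference: 2020 - 1972 = 48
Birthday not yet reached in 2020, subtract 1

47 years old


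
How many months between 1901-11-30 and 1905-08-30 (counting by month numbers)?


From November 1901 to August 1905
4 years * 12 = 48 months, minus 3 months = 45

45 months


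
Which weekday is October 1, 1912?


Target: October 1, 1912
Anchor: Jan 1, 1912. With p = 1912 - 1 = 1911: (p + p//4 - p//100 + p//400) mod 7 = (1911 + 477 - 19 + 4) mod 7 = 2373 mod 7 = 0 -> Monday (Mon=0 ... Sun=6)
Days before October (Jan-Sep): 274 days
Weekday index = (0 + 274) mod 7 = 1

Tuesday


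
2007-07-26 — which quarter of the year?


Month: July (month 7)
Q1: Jan-Mar, Q2: Apr-Jun, Q3: Jul-Sep, Q4: Oct-Dec

Q3


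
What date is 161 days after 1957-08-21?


Start: 1957-08-21, add 161 days
August 1957 has 31 days: 31 - 21 = 10 days to August 31 -> 151 left
September 1957 has 30 days -> 121 left
October 1957 has 31 days -> 90 left
November 1957 has 30 days -> 60 left
December 1957 has 31 days -> 29 left
January 1958: 29 <= 31 -> lands on January 29

Result: 1958-01-29


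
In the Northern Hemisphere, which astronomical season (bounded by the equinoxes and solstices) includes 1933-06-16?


Date: June 16
Astronomical Spring (approx.; exact equinox/solstice day varies by year): March 20 to June 20
June 16 falls within the Spring window

Spring


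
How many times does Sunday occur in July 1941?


July 1941 has 31 days
Anchor: Jan 1, 1941. With p = 1941 - 1 = 1940: (p + p//4 - p//100 + p//400) mod 7 = (1940 + 485 - 19 + 4) mod 7 = 2410 mod 7 = 2 -> Wednesday (Mon=0 ... Sun=6)
Days before July (Jan-Jun): 181; July 1 index = (2 + 181) mod 7 = 1 -> Tuesday
First Sunday is July 6
Sundays: 6, 13, 20, 27

4 Sundays


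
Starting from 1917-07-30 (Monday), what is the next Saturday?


Current: Monday
Target: Saturday
Days ahead: 5

Next Saturday: 1917-08-04


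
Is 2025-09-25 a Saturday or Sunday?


Anchor: Jan 1, 2025. With p = 2025 - 1 = 2024: (p + p//4 - p//100 + p//400) mod 7 = (2024 + 506 - 20 + 5) mod 7 = 2515 mod 7 = 2 -> Wednesday (Mon=0 ... Sun=6)
Day of year: 268; offset = 267
Weekday index = (2 + 267) mod 7 = 3 -> Thursday
Weekend days: Saturday, Sunday

No


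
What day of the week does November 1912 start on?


Target: November 1, 1912
Anchor: Jan 1, 1912. With p = 1912 - 1 = 1911: (p + p//4 - p//100 + p//400) mod 7 = (1911 + 477 - 19 + 4) mod 7 = 2373 mod 7 = 0 -> Monday (Mon=0 ... Sun=6)
Days before November (Jan-Oct): 305 days
Weekday index = (0 + 305) mod 7 = 4

Friday


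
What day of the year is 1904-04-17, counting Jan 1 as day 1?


Date: April 17, 1904
Days in months 1 through 3: 91
Plus 17 days in April

Day of year: 108


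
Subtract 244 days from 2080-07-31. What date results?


Start: 2080-07-31, subtract 244 days
Back 31 days from July 31 reaches June 30, 2080 -> 213 left
June 2080 has 30 days -> back to May 31, 2080 -> 183 left
May 2080 has 31 days -> back to April 30, 2080 -> 152 left
April 2080 has 30 days -> back to March 31, 2080 -> 122 left
March 2080 has 31 days -> back to February 29, 2080 -> 91 left
February 2080 has 29 days -> back to January 31, 2080 -> 62 left
January 2080 has 31 days -> back to December 31, 2079 -> 31 left
December 2079 has 31 days -> back to November 30, 2079 -> 0 left
November 2079: 30 - 0 = 30 -> lands on November 30

Result: 2079-11-30


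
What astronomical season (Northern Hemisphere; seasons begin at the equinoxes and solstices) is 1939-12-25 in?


Date: December 25
Astronomical Winter (approx.; exact equinox/solstice day varies by year): December 21 to March 19
December 25 falls within the Winter window

Winter


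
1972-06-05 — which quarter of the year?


Month: June (month 6)
Q1: Jan-Mar, Q2: Apr-Jun, Q3: Jul-Sep, Q4: Oct-Dec

Q2


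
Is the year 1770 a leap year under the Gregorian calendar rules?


Gregorian leap year rule: divisible by 4, but not by 100, unless also by 400.
1770 is not divisible by 4 -> not a leap year

No


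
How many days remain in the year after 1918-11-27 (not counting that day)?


Day of year: 331 of 365
Remaining = 365 - 331

34 days


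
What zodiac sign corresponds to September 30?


Date: September 30
Conventional tropical zodiac dates: Libra from September 23 onward; Scorpio starts October 23
September 30 falls within the Libra range

Libra


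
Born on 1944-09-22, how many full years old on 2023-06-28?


Birth: 1944-09-22
Reference: 2023-06-28
Year difference: 2023 - 1944 = 79
Birthday not yet reached in 2023, subtract 1

78 years old


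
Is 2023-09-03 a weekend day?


Anchor: Jan 1, 2023. With p = 2023 - 1 = 2022: (p + p//4 - p//100 + p//400) mod 7 = (2022 + 505 - 20 + 5) mod 7 = 2512 mod 7 = 6 -> Sunday (Mon=0 ... Sun=6)
Day of year: 246; offset = 245
Weekday index = (6 + 245) mod 7 = 6 -> Sunday
Weekend days: Saturday, Sunday

Yes


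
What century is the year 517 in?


Century = (year - 1) // 100 + 1
= (517 - 1) // 100 + 1
= 516 // 100 + 1
= 5 + 1

6th century


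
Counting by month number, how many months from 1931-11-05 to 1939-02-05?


From November 1931 to February 1939
8 years * 12 = 96 months, minus 9 months = 87

87 months


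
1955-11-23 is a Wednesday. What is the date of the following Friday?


Current: Wednesday
Target: Friday
Days ahead: 2

Next Friday: 1955-11-25


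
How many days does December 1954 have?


December 1954

31 days


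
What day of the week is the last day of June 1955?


June 1955 has 30 days
Anchor: Jan 1, 1955. With p = 1955 - 1 = 1954: (p + p//4 - p//100 + p//400) mod 7 = (1954 + 488 - 19 + 4) mod 7 = 2427 mod 7 = 5 -> Saturday (Mon=0 ... Sun=6)
Days before June (Jan-May): 151; June 1 index = (5 + 151) mod 7 = 2 -> Wednesday
Last day offset: 30 - 1 = 29 days
Weekday index = (2 + 29) mod 7 = 3

Thursday, June 30


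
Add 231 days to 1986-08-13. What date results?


Start: 1986-08-13, add 231 days
August 1986 has 31 days: 31 - 13 = 18 days to August 31 -> 213 left
September 1986 has 30 days -> 183 left
October 1986 has 31 days -> 152 left
November 1986 has 30 days -> 122 left
December 1986 has 31 days -> 91 left
January 1987 has 31 days -> 60 left
February 1987 has 28 days -> 32 left
March 1987 has 31 days -> 1 left
April 1987: 1 <= 30 -> lands on April 1

Result: 1987-04-01


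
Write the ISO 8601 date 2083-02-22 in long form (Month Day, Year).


ISO 2083-02-22 parses as year=2083, month=02, day=22
Month 2 -> February

February 22, 2083


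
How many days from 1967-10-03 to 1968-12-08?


From 1967-10-03 to 1968-12-08
1967-10-03: days before October = 31 + 28 + 31 + 30 + 31 + 30 + 31 + 31 + 30 = 273 (1967 is not a leap year); day of year = 273 + 3 = 276
1968-12-08: days before December = 31 + 29 + 31 + 30 + 31 + 30 + 31 + 31 + 30 + 31 + 30 = 335 (1968 is a leap year); day of year = 335 + 8 = 343
Rest of 1967: 365 - 276 = 89
Total = 89 + 343 = 432

432 days


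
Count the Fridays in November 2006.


November 2006 has 30 days
Anchor: Jan 1, 2006. With p = 2006 - 1 = 2005: (p + p//4 - p//100 + p//400) mod 7 = (2005 + 501 - 20 + 5) mod 7 = 2491 mod 7 = 6 -> Sunday (Mon=0 ... Sun=6)
Days before November (Jan-Oct): 304; November 1 index = (6 + 304) mod 7 = 2 -> Wednesday
First Friday is November 3
Fridays: 3, 10, 17, 24

4 Fridays


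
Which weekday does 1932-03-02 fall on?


Date: March 2, 1932
Anchor: Jan 1, 1932. With p = 1932 - 1 = 1931: (p + p//4 - p//100 + p//400) mod 7 = (1931 + 482 - 19 + 4) mod 7 = 2398 mod 7 = 4 -> Friday (Mon=0 ... Sun=6)
Days before March (Jan-Feb): 60; offset = 60 + 2 - 1 = 61
Weekday index = (4 + 61) mod 7 = 2

Day of the week: Wednesday


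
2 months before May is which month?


May is month 5
5 - 2 = 3

March


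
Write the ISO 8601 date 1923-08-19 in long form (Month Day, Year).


ISO 1923-08-19 parses as year=1923, month=08, day=19
Month 8 -> August

August 19, 1923


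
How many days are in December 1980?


December 1980

31 days


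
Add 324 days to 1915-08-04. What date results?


Start: 1915-08-04, add 324 days
August 1915 has 31 days: 31 - 4 = 27 days to August 31 -> 297 left
September 1915 has 30 days -> 267 left
October 1915 has 31 days -> 236 left
November 1915 has 30 days -> 206 left
December 1915 has 31 days -> 175 left
January 1916 has 31 days -> 144 left
February 1916 has 29 days -> 115 left
March 1916 has 31 days -> 84 left
April 1916 has 30 days -> 54 left
May 1916 has 31 days -> 23 left
June 1916: 23 <= 30 -> lands on June 23

Result: 1916-06-23


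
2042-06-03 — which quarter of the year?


Month: June (month 6)
Q1: Jan-Mar, Q2: Apr-Jun, Q3: Jul-Sep, Q4: Oct-Dec

Q2


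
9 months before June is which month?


June is month 6
6 - 9 = -3; wrap: -3 + 12 = 9

September


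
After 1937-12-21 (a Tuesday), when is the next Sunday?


Current: Tuesday
Target: Sunday
Days ahead: 5

Next Sunday: 1937-12-26


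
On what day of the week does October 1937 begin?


Target: October 1, 1937
Anchor: Jan 1, 1937. With p = 1937 - 1 = 1936: (p + p//4 - p//100 + p//400) mod 7 = (1936 + 484 - 19 + 4) mod 7 = 2405 mod 7 = 4 -> Friday (Mon=0 ... Sun=6)
Days before October (Jan-Sep): 273 days
Weekday index = (4 + 273) mod 7 = 4

Friday


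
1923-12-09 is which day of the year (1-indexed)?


Date: December 9, 1923
Days in months 1 through 11: 334
Plus 9 days in December

Day of year: 343


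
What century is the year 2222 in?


Century = (year - 1) // 100 + 1
= (2222 - 1) // 100 + 1
= 2221 // 100 + 1
= 22 + 1

23rd century


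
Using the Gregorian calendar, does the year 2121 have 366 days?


Gregorian leap year rule: divisible by 4, but not by 100, unless also by 400.
2121 is not divisible by 4 -> not a leap year

No


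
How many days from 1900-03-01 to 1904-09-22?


From 1900-03-01 to 1904-09-22
1900-03-01: days before March = 31 + 28 = 59 (1900 is not a leap year); day of year = 59 + 1 = 60
1904-09-22: days before September = 31 + 29 + 31 + 30 + 31 + 30 + 31 + 31 = 244 (1904 is a leap year); day of year = 244 + 22 = 266
Rest of 1900: 365 - 60 = 305
Full years 1901 (365), 1902 (365), 1903 (365): 1095
Total = 305 + 1095 + 266 = 1666

1666 days


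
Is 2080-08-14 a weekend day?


Anchor: Jan 1, 2080. With p = 2080 - 1 = 2079: (p + p//4 - p//100 + p//400) mod 7 = (2079 + 519 - 20 + 5) mod 7 = 2583 mod 7 = 0 -> Monday (Mon=0 ... Sun=6)
Day of year: 227; offset = 226
Weekday index = (0 + 226) mod 7 = 2 -> Wednesday
Weekend days: Saturday, Sunday

No


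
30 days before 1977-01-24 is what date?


Start: 1977-01-24, subtract 30 days
Back 24 days from January 24 reaches December 31, 1976 -> 6 left
December 1976: 31 - 6 = 25 -> lands on December 25

Result: 1976-12-25


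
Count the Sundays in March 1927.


March 1927 has 31 days
Anchor: Jan 1, 1927. With p = 1927 - 1 = 1926: (p + p//4 - p//100 + p//400) mod 7 = (1926 + 481 - 19 + 4) mod 7 = 2392 mod 7 = 5 -> Saturday (Mon=0 ... Sun=6)
Days before March (Jan-Feb): 59; March 1 index = (5 + 59) mod 7 = 1 -> Tuesday
First Sunday is March 6
Sundays: 6, 13, 20, 27

4 Sundays


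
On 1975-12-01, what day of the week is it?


Date: December 1, 1975
Anchor: Jan 1, 1975. With p = 1975 - 1 = 1974: (p + p//4 - p//100 + p//400) mod 7 = (1974 + 493 - 19 + 4) mod 7 = 2452 mod 7 = 2 -> Wednesday (Mon=0 ... Sun=6)
Days before December (Jan-Nov): 334; offset = 334 + 1 - 1 = 334
Weekday index = (2 + 334) mod 7 = 0

Day of the week: Monday


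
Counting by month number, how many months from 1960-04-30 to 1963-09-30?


From April 1960 to September 1963
3 years * 12 = 36 months, plus 5 months = 41

41 months


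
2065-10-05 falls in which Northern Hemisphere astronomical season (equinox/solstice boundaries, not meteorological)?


Date: October 5
Astronomical Autumn (approx.; exact equinox/solstice day varies by year): September 22 to December 20
October 5 falls within the Autumn window

Autumn


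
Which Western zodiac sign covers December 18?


Date: December 18
Conventional tropical zodiac dates: Sagittarius from November 22 onward; Capricorn starts December 22
December 18 falls within the Sagittarius range

Sagittarius


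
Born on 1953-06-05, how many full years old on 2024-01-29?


Birth: 1953-06-05
Reference: 2024-01-29
Year difference: 2024 - 1953 = 71
Birthday not yet reached in 2024, subtract 1

70 years old


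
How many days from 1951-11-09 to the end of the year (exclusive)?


Day of year: 313 of 365
Remaining = 365 - 313

52 days


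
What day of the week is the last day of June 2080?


June 2080 has 30 days
Anchor: Jan 1, 2080. With p = 2080 - 1 = 2079: (p + p//4 - p//100 + p//400) mod 7 = (2079 + 519 - 20 + 5) mod 7 = 2583 mod 7 = 0 -> Monday (Mon=0 ... Sun=6)
Days before June (Jan-May): 152; June 1 index = (0 + 152) mod 7 = 5 -> Saturday
Last day offset: 30 - 1 = 29 days
Weekday index = (5 + 29) mod 7 = 6

Sunday, June 30


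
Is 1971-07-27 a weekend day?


Anchor: Jan 1, 1971. With p = 1971 - 1 = 1970: (p + p//4 - p//100 + p//400) mod 7 = (1970 + 492 - 19 + 4) mod 7 = 2447 mod 7 = 4 -> Friday (Mon=0 ... Sun=6)
Day of year: 208; offset = 207
Weekday index = (4 + 207) mod 7 = 1 -> Tuesday
Weekend days: Saturday, Sunday

No


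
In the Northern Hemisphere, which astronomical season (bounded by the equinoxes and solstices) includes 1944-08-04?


Date: August 4
Astronomical Summer (approx.; exact equinox/solstice day varies by year): June 21 to September 21
August 4 falls within the Summer window

Summer


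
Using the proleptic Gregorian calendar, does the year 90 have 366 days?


Gregorian leap year rule: divisible by 4, but not by 100, unless also by 400.
90 is not divisible by 4 -> not a leap year

No


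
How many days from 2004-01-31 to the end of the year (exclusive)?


Day of year: 31 of 366
Remaining = 366 - 31

335 days


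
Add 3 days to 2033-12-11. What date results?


Start: 2033-12-11, add 3 days
December 2033 has 31 days; 11 + 3 = 14 stays within December

Result: 2033-12-14


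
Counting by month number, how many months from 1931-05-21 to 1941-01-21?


From May 1931 to January 1941
10 years * 12 = 120 months, minus 4 months = 116

116 months


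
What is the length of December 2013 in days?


December 2013

31 days


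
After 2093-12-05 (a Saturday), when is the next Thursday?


Current: Saturday
Target: Thursday
Days ahead: 5

Next Thursday: 2093-12-10


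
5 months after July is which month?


July is month 7
7 + 5 = 12

December


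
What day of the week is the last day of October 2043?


October 2043 has 31 days
Anchor: Jan 1, 2043. With p = 2043 - 1 = 2042: (p + p//4 - p//100 + p//400) mod 7 = (2042 + 510 - 20 + 5) mod 7 = 2537 mod 7 = 3 -> Thursday (Mon=0 ... Sun=6)
Days before October (Jan-Sep): 273; October 1 index = (3 + 273) mod 7 = 3 -> Thursday
Last day offset: 31 - 1 = 30 days
Weekday index = (3 + 30) mod 7 = 5

Saturday, October 31


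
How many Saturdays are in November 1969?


November 1969 has 30 days
Anchor: Jan 1, 1969. With p = 1969 - 1 = 1968: (p + p//4 - p//100 + p//400) mod 7 = (1968 + 492 - 19 + 4) mod 7 = 2445 mod 7 = 2 -> Wednesday (Mon=0 ... Sun=6)
Days before November (Jan-Oct): 304; November 1 index = (2 + 304) mod 7 = 5 -> Saturday
First Saturday is November 1
Saturdays: 1, 8, 15, 22, 29

5 Saturdays


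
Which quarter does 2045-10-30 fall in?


Month: October (month 10)
Q1: Jan-Mar, Q2: Apr-Jun, Q3: Jul-Sep, Q4: Oct-Dec

Q4


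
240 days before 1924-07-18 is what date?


Start: 1924-07-18, subtract 240 days
Back 18 days from July 18 reaches June 30, 1924 -> 222 left
June 1924 has 30 days -> back to May 31, 1924 -> 192 left
May 1924 has 31 days -> back to April 30, 1924 -> 161 left
April 1924 has 30 days -> back to March 31, 1924 -> 131 left
March 1924 has 31 days -> back to February 29, 1924 -> 100 left
February 1924 has 29 days -> back to January 31, 1924 -> 71 left
January 1924 has 31 days -> back to December 31, 1923 -> 40 left
December 1923 has 31 days -> back to November 30, 1923 -> 9 left
November 1923: 30 - 9 = 21 -> lands on November 21

Result: 1923-11-21


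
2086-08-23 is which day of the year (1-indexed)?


Date: August 23, 2086
Days in months 1 through 7: 212
Plus 23 days in August

Day of year: 235


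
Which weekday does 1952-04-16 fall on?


Date: April 16, 1952
Anchor: Jan 1, 1952. With p = 1952 - 1 = 1951: (p + p//4 - p//100 + p//400) mod 7 = (1951 + 487 - 19 + 4) mod 7 = 2423 mod 7 = 1 -> Tuesday (Mon=0 ... Sun=6)
Days before April (Jan-Mar): 91; offset = 91 + 16 - 1 = 106
Weekday index = (1 + 106) mod 7 = 2

Day of the week: Wednesday


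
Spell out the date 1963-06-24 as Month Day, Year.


ISO 1963-06-24 parses as year=1963, month=06, day=24
Month 6 -> June

June 24, 1963


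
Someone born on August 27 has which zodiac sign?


Date: August 27
Conventional tropical zodiac dates: Virgo from August 23 onward; Libra starts September 23
August 27 falls within the Virgo range

Virgo


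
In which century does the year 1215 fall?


Century = (year - 1) // 100 + 1
= (1215 - 1) // 100 + 1
= 1214 // 100 + 1
= 12 + 1

13th century


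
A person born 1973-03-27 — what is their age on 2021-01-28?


Birth: 1973-03-27
Reference: 2021-01-28
Year difference: 2021 - 1973 = 48
Birthday not yet reached in 2021, subtract 1

47 years old


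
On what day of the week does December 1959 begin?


Target: December 1, 1959
Anchor: Jan 1, 1959. With p = 1959 - 1 = 1958: (p + p//4 - p//100 + p//400) mod 7 = (1958 + 489 - 19 + 4) mod 7 = 2432 mod 7 = 3 -> Thursday (Mon=0 ... Sun=6)
Days before December (Jan-Nov): 334 days
Weekday index = (3 + 334) mod 7 = 1

Tuesday


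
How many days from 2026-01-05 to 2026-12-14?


From 2026-01-05 to 2026-12-14
2026-01-05: day of year = 5
2026-12-14: days before December = 31 + 28 + 31 + 30 + 31 + 30 + 31 + 31 + 30 + 31 + 30 = 334 (2026 is not a leap year); day of year = 334 + 14 = 348
Same year: 348 - 5 = 343

343 days


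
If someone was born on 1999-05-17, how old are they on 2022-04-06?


Birth: 1999-05-17
Reference: 2022-04-06
Year difference: 2022 - 1999 = 23
Birthday not yet reached in 2022, subtract 1

22 years old


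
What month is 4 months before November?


November is month 11
11 - 4 = 7

July


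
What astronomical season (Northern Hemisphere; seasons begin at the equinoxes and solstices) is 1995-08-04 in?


Date: August 4
Astronomical Summer (approx.; exact equinox/solstice day varies by year): June 21 to September 21
August 4 falls within the Summer window

Summer


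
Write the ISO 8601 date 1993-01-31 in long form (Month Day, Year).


ISO 1993-01-31 parses as year=1993, month=01, day=31
Month 1 -> January

January 31, 1993


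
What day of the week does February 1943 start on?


Target: February 1, 1943
Anchor: Jan 1, 1943. With p = 1943 - 1 = 1942: (p + p//4 - p//100 + p//400) mod 7 = (1942 + 485 - 19 + 4) mod 7 = 2412 mod 7 = 4 -> Friday (Mon=0 ... Sun=6)
Days before February (Jan): 31 days
Weekday index = (4 + 31) mod 7 = 0

Monday


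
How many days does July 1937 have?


July 1937

31 days


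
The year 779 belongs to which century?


Century = (year - 1) // 100 + 1
= (779 - 1) // 100 + 1
= 778 // 100 + 1
= 7 + 1

8th century


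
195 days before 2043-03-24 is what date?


Start: 2043-03-24, subtract 195 days
Back 24 days from March 24 reaches February 28, 2043 -> 171 left
February 2043 has 28 days -> back to January 31, 2043 -> 143 left
January 2043 has 31 days -> back to December 31, 2042 -> 112 left
December 2042 has 31 days -> back to November 30, 2042 -> 81 left
November 2042 has 30 days -> back to October 31, 2042 -> 51 left
October 2042 has 31 days -> back to September 30, 2042 -> 20 left
September 2042: 30 - 20 = 10 -> lands on September 10

Result: 2042-09-10


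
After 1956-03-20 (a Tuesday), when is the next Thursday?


Current: Tuesday
Target: Thursday
Days ahead: 2

Next Thursday: 1956-03-22


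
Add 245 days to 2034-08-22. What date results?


Start: 2034-08-22, add 245 days
August 2034 has 31 days: 31 - 22 = 9 days to August 31 -> 236 left
September 2034 has 30 days -> 206 left
October 2034 has 31 days -> 175 left
November 2034 has 30 days -> 145 left
December 2034 has 31 days -> 114 left
January 2035 has 31 days -> 83 left
February 2035 has 28 days -> 55 left
March 2035 has 31 days -> 24 left
April 2035: 24 <= 30 -> lands on April 24

Result: 2035-04-24


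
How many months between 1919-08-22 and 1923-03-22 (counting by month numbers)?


From August 1919 to March 1923
4 years * 12 = 48 months, minus 5 months = 43

43 months


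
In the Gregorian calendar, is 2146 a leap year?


Gregorian leap year rule: divisible by 4, but not by 100, unless also by 400.
2146 is not divisible by 4 -> not a leap year

No


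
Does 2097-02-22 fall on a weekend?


Anchor: Jan 1, 2097. With p = 2097 - 1 = 2096: (p + p//4 - p//100 + p//400) mod 7 = (2096 + 524 - 20 + 5) mod 7 = 2605 mod 7 = 1 -> Tuesday (Mon=0 ... Sun=6)
Day of year: 53; offset = 52
Weekday index = (1 + 52) mod 7 = 4 -> Friday
Weekend days: Saturday, Sunday

No


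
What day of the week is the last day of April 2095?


April 2095 has 30 days
Anchor: Jan 1, 2095. With p = 2095 - 1 = 2094: (p + p//4 - p//100 + p//400) mod 7 = (2094 + 523 - 20 + 5) mod 7 = 2602 mod 7 = 5 -> Saturday (Mon=0 ... Sun=6)
Days before April (Jan-Mar): 90; April 1 index = (5 + 90) mod 7 = 4 -> Friday
Last day offset: 30 - 1 = 29 days
Weekday index = (4 + 29) mod 7 = 5

Saturday, April 30


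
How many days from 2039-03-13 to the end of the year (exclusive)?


Day of year: 72 of 365
Remaining = 365 - 72

293 days


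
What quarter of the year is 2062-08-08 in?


Month: August (month 8)
Q1: Jan-Mar, Q2: Apr-Jun, Q3: Jul-Sep, Q4: Oct-Dec

Q3


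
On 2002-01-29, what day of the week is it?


Date: January 29, 2002
Anchor: Jan 1, 2002. With p = 2002 - 1 = 2001: (p + p//4 - p//100 + p//400) mod 7 = (2001 + 500 - 20 + 5) mod 7 = 2486 mod 7 = 1 -> Tuesday (Mon=0 ... Sun=6)
Days into year = 29 - 1 = 28
Weekday index = (1 + 28) mod 7 = 1

Day of the week: Tuesday


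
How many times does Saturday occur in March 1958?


March 1958 has 31 days
Anchor: Jan 1, 1958. With p = 1958 - 1 = 1957: (p + p//4 - p//100 + p//400) mod 7 = (1957 + 489 - 19 + 4) mod 7 = 2431 mod 7 = 2 -> Wednesday (Mon=0 ... Sun=6)
Days before March (Jan-Feb): 59; March 1 index = (2 + 59) mod 7 = 5 -> Saturday
First Saturday is March 1
Saturdays: 1, 8, 15, 22, 29

5 Saturdays


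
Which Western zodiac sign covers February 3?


Date: February 3
Conventional tropical zodiac dates: Aquarius from January 20 onward; Pisces starts February 19
February 3 falls within the Aquarius range

Aquarius


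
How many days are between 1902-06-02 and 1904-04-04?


From 1902-06-02 to 1904-04-04
1902-06-02: days before June = 31 + 28 + 31 + 30 + 31 = 151 (1902 is not a leap year); day of year = 151 + 2 = 153
1904-04-04: days before April = 31 + 29 + 31 = 91 (1904 is a leap year); day of year = 91 + 4 = 95
Rest of 1902: 365 - 153 = 212
Full years 1903 (365): 365
Total = 212 + 365 + 95 = 672

672 days


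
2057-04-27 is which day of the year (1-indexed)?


Date: April 27, 2057
Days in months 1 through 3: 90
Plus 27 days in April

Day of year: 117


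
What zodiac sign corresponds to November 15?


Date: November 15
Conventional tropical zodiac dates: Scorpio from October 23 onward; Sagittarius starts November 22
November 15 falls within the Scorpio range

Scorpio


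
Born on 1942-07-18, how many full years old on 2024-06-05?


Birth: 1942-07-18
Reference: 2024-06-05
Year difference: 2024 - 1942 = 82
Birthday not yet reached in 2024, subtract 1

81 years old


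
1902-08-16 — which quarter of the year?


Month: August (month 8)
Q1: Jan-Mar, Q2: Apr-Jun, Q3: Jul-Sep, Q4: Oct-Dec

Q3


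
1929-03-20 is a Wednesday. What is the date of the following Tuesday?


Current: Wednesday
Target: Tuesday
Days ahead: 6

Next Tuesday: 1929-03-26


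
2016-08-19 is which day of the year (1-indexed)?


Date: August 19, 2016
Days in months 1 through 7: 213
Plus 19 days in August

Day of year: 232


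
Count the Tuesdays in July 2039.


July 2039 has 31 days
Anchor: Jan 1, 2039. With p = 2039 - 1 = 2038: (p + p//4 - p//100 + p//400) mod 7 = (2038 + 509 - 20 + 5) mod 7 = 2532 mod 7 = 5 -> Saturday (Mon=0 ... Sun=6)
Days before July (Jan-Jun): 181; July 1 index = (5 + 181) mod 7 = 4 -> Friday
First Tuesday is July 5
Tuesdays: 5, 12, 19, 26

4 Tuesdays


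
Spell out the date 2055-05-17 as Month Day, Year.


ISO 2055-05-17 parses as year=2055, month=05, day=17
Month 5 -> May

May 17, 2055


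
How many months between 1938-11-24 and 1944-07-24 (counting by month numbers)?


From November 1938 to July 1944
6 years * 12 = 72 months, minus 4 months = 68

68 months


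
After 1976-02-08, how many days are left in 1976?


Day of year: 39 of 366
Remaining = 366 - 39

327 days


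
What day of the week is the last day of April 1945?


April 1945 has 30 days
Anchor: Jan 1, 1945. With p = 1945 - 1 = 1944: (p + p//4 - p//100 + p//400) mod 7 = (1944 + 486 - 19 + 4) mod 7 = 2415 mod 7 = 0 -> Monday (Mon=0 ... Sun=6)
Days before April (Jan-Mar): 90; April 1 index = (0 + 90) mod 7 = 6 -> Sunday
Last day offset: 30 - 1 = 29 days
Weekday index = (6 + 29) mod 7 = 0

Monday, April 30


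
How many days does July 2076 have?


July 2076

31 days


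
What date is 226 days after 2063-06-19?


Start: 2063-06-19, add 226 days
June 2063 has 30 days: 30 - 19 = 11 days to June 30 -> 215 left
July 2063 has 31 days -> 184 left
August 2063 has 31 days -> 153 left
September 2063 has 30 days -> 123 left
October 2063 has 31 days -> 92 left
November 2063 has 30 days -> 62 left
December 2063 has 31 days -> 31 left
January 2064: 31 <= 31 -> lands on January 31

Result: 2064-01-31
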